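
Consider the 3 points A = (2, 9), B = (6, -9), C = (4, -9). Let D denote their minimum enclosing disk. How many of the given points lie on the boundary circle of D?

Side lengths²: AB² = 340, AC² = 328, BC² = 4.
Since AB² = 340 ≥ 328 + 4 = 332, the angle opposite AB is not acute, so the smallest enclosing circle has AB as diameter.
Centre = midpoint of AB = (4, 0), r² = 340/4 = 85.
The points at distance exactly r from the centre are A, B — 2 points.

2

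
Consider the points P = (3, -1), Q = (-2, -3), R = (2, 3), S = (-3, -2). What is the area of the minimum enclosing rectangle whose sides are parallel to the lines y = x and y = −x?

In coordinates u = x + y, v = x − y the rectangle is axis-aligned; the map (x,y)→(u,v) scales areas by 2.
u-values: 2, -5, 5, -5; range = 5 − (-5) = 10.
v-values: 4, 1, -1, -1; range = 4 − (-1) = 5.
Area = (10 × 5) / 2 = 25.

25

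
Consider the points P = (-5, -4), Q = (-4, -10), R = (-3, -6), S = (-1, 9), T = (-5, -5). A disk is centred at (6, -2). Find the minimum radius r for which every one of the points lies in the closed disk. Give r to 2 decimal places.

13.04

The required radius is the distance from (6, -2) to the farthest point.
Squared distances: 125, 164, 97, 170, 130.
Maximum is 170, attained at S.
r = √170 ≈ 13.04.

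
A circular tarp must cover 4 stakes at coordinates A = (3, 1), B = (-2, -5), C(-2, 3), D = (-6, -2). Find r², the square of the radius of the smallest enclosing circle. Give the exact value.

22.5

The farthest pair is A–D with squared distance 90. The circle on this segment as diameter has centre (-1.5, -0.5) and r² = 90/4 = 22.5.
Check B: distance² to centre = 20.5 ≤ 22.5, so it lies inside.
All remaining points lie in this disk, and no smaller disk contains both endpoints, so this is the minimum enclosing circle.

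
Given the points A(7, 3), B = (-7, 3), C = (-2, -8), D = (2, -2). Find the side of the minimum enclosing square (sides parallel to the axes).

14

The bounding box has width 14 and height 11.
An axis-aligned square enclosing the set must have side ≥ max(width, height).
So the minimum side is max(14, 11) = 14.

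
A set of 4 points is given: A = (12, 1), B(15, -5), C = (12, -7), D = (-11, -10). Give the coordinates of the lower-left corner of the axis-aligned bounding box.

x-range [-11, 15], y-range [-10, 1].
The lower-left corner is (-11, -10).

(-11, -10)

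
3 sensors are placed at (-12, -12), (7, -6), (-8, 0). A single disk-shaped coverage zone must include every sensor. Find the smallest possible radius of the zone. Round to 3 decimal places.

Call the three points A, B, C in the order given.
Side lengths²: AB² = 397, AC² = 160, BC² = 261.
Since AB² = 397 < 261 + 160 = 421, the triangle is acute, so the smallest enclosing circle is the circumcircle.
Circumcentre = (-91/34, -287/34), r² = 57565/578.
r = √(57565/578) ≈ 9.980.

9.980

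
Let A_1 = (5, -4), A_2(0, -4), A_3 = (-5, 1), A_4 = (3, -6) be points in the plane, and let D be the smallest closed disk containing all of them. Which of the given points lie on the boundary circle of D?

A smallest enclosing disk is always determined by at most three of the input points on its boundary.
The farthest pair is A_1–A_3 with squared distance 125. The circle on this segment as diameter has centre (0, -1.5) and r² = 125/4 = 31.25.
Check A_2: distance² to centre = 6.25 ≤ 31.25, so it lies inside.
All remaining points lie in this disk, and no smaller disk contains both endpoints, so this is the minimum enclosing circle.
The points at distance exactly r from the centre are A_1, A_3 — 2 points.

A_1, A_3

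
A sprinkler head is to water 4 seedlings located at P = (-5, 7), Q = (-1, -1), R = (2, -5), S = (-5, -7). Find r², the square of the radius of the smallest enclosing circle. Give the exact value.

10229/196

A smallest enclosing disk is always determined by at most three of the input points on its boundary.
The minimum enclosing circle is determined by three boundary points: P, R, S.
Their circumcentre is (-45/14, 0) with r² = 10229/196.
The farthest remaining point Q is at distance² 1157/196 ≤ 10229/196.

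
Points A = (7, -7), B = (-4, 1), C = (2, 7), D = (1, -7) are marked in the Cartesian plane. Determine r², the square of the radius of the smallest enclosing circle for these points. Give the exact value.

40885/722

A smallest enclosing disk is always determined by at most three of the input points on its boundary.
The minimum enclosing circle is determined by three boundary points: A, B, C.
Their circumcentre is (129/38, -15/38) with r² = 40885/722.
The farthest remaining point D is at distance² 35641/722 ≤ 40885/722.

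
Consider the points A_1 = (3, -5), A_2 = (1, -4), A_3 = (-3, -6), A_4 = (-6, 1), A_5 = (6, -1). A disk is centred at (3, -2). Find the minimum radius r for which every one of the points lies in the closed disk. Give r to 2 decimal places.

The required radius is the distance from (3, -2) to the farthest point.
Squared distances: 9, 8, 52, 90, 10.
Maximum is 90, attained at A_4.
r = √90 ≈ 9.49.

9.49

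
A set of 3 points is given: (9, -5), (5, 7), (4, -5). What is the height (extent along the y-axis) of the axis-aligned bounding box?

12

max y = 7, min y = -5, so height = 12.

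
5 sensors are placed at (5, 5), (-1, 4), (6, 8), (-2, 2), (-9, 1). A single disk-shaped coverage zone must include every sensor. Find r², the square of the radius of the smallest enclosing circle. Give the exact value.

By Welzl's lemma the MEC is supported by two points (diametrically opposite) or three points (on a circumcircle).
The farthest pair is (6, 8)–(-9, 1) with squared distance 274. The circle on this segment as diameter has centre (-1.5, 4.5) and r² = 274/4 = 68.5.
Check (5, 5): distance² to centre = 42.5 ≤ 68.5, so it lies inside.
All remaining points lie in this disk, and no smaller disk contains both endpoints, so this is the minimum enclosing circle.

68.5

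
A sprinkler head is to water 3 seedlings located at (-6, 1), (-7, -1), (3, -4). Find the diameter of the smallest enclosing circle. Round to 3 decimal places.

Call the three points A, B, C in the order given.
Side lengths²: AB² = 5, AC² = 106, BC² = 109.
Since BC² = 109 < 106 + 5 = 111, the triangle is acute, so the smallest enclosing circle is the circumcircle.
Circumcentre = (-89/46, -105/46), r² = 28885/1058.
Diameter = 2r = 2√(28885/1058) ≈ 10.450.

10.450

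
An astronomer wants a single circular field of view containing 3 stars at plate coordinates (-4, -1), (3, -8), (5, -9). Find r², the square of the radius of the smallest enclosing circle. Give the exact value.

36.25

Call the three points A, B, C in the order given.
Side lengths²: AB² = 98, AC² = 145, BC² = 5.
Since AC² = 145 ≥ 98 + 5 = 103, the angle opposite AC is not acute, so the smallest enclosing circle has AC as diameter.
Centre = midpoint of AC = (0.5, -5), r² = 145/4 = 36.25.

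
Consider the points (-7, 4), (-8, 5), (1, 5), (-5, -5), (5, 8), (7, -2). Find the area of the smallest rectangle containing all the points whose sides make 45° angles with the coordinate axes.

253

In coordinates u = x + y, v = x − y the rectangle is axis-aligned; the map (x,y)→(u,v) scales areas by 2.
u-values: -3, -3, 6, -10, 13, 5; range = 13 − (-10) = 23.
v-values: -11, -13, -4, 0, -3, 9; range = 9 − (-13) = 22.
Area = (23 × 22) / 2 = 253.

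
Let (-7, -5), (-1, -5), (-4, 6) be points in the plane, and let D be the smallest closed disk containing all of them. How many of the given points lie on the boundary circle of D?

3

Call the three points A, B, C in the order given.
Side lengths²: AB² = 36, AC² = 130, BC² = 130.
Since BC² = 130 < 130 + 36 = 166, the triangle is acute, so the smallest enclosing circle is the circumcircle.
Circumcentre = (-4, 1/11), r² = 4225/121.
The points at distance exactly r from the centre are (-7, -5), (-1, -5), (-4, 6) — 3 points.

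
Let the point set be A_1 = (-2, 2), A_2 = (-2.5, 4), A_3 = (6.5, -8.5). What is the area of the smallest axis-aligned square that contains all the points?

156.25

The bounding box has width 9 and height 12.5.
An axis-aligned square enclosing the set must have side ≥ max(width, height).
So the minimum side is max(9, 12.5) = 12.5.
Area = 12.5² = 156.25.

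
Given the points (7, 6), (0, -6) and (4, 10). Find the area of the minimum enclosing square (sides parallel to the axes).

256

The bounding box has width 7 and height 16.
An axis-aligned square enclosing the set must have side ≥ max(width, height).
So the minimum side is max(7, 16) = 16.
Area = 16² = 256.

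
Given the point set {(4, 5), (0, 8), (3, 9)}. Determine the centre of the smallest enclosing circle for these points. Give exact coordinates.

Call the three points A, B, C in the order given.
Side lengths²: AB² = 25, AC² = 17, BC² = 10.
Since AB² = 25 < 17 + 10 = 27, the triangle is acute, so the smallest enclosing circle is the circumcircle.
Circumcentre = (55/26, 173/26), r² = 2125/338.
Centre = (55/26, 173/26).

(55/26, 173/26)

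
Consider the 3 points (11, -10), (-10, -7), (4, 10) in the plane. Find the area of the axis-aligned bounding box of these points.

420

x ranges over [-10, 11], width 21.
y ranges over [-10, 10], height 20.
Area = 21 × 20 = 420.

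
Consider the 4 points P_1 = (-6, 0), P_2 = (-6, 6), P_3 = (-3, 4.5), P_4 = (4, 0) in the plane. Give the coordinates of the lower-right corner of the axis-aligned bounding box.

(4, 0)

x-range [-6, 4], y-range [0, 6].
The lower-right corner is (4, 0).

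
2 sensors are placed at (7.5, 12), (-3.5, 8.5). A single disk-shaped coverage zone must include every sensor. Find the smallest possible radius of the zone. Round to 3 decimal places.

5.772

The smallest circle enclosing two points has them as diameter endpoints.
Centre = midpoint = (2, 10.25); r² = |(7.5, 12)−(-3.5, 8.5)|²/4 = 133.25/4 = 33.3125.
r = √(33.3125) ≈ 5.772.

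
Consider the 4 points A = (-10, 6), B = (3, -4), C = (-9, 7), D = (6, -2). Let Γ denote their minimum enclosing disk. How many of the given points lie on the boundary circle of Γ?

The farthest pair is A–D with squared distance 320. The circle on this segment as diameter has centre (-2, 2) and r² = 320/4 = 80.
Check B: distance² to centre = 61 ≤ 80, so it lies inside.
All remaining points lie in this disk, and no smaller disk contains both endpoints, so this is the minimum enclosing circle.
The points at distance exactly r from the centre are A, D — 2 points.

2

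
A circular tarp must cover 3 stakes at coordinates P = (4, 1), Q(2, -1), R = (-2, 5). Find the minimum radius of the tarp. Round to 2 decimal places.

Side lengths²: PQ² = 8, PR² = 52, QR² = 52.
Since QR² = 52 < 52 + 8 = 60, the triangle is acute, so the smallest enclosing circle is the circumcircle.
Circumcentre = (0.6, 2.4), r² = 13.52.
r = √(13.52) ≈ 3.68.

3.68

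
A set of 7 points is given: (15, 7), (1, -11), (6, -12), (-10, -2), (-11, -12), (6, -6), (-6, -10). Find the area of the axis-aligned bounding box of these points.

x ranges over [-11, 15], width 26.
y ranges over [-12, 7], height 19.
Area = 26 × 19 = 494.

494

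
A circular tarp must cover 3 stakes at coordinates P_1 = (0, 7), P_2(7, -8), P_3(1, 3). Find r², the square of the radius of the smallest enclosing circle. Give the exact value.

68.5

Side lengths²: P_1P_2² = 274, P_1P_3² = 17, P_2P_3² = 157.
Since P_1P_2² = 274 ≥ 157 + 17 = 174, the angle opposite P_1P_2 is not acute, so the smallest enclosing circle has P_1P_2 as diameter.
Centre = midpoint of P_1P_2 = (3.5, -0.5), r² = 274/4 = 68.5.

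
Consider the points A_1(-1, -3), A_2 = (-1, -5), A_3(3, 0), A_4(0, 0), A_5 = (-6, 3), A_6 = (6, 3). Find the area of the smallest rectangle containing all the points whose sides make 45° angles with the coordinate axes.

97.5

In coordinates u = x + y, v = x − y the rectangle is axis-aligned; the map (x,y)→(u,v) scales areas by 2.
u-values: -4, -6, 3, 0, -3, 9; range = 9 − (-6) = 15.
v-values: 2, 4, 3, 0, -9, 3; range = 4 − (-9) = 13.
Area = (15 × 13) / 2 = 97.5.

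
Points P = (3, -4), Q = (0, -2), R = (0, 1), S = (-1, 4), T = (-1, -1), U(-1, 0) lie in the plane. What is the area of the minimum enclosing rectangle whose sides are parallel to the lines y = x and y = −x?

In coordinates u = x + y, v = x − y the rectangle is axis-aligned; the map (x,y)→(u,v) scales areas by 2.
u-values: -1, -2, 1, 3, -2, -1; range = 3 − (-2) = 5.
v-values: 7, 2, -1, -5, 0, -1; range = 7 − (-5) = 12.
Area = (5 × 12) / 2 = 30.

30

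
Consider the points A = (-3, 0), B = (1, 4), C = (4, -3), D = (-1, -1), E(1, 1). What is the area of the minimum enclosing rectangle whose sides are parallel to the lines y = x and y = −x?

In coordinates u = x + y, v = x − y the rectangle is axis-aligned; the map (x,y)→(u,v) scales areas by 2.
u-values: -3, 5, 1, -2, 2; range = 5 − (-3) = 8.
v-values: -3, -3, 7, 0, 0; range = 7 − (-3) = 10.
Area = (8 × 10) / 2 = 40.

40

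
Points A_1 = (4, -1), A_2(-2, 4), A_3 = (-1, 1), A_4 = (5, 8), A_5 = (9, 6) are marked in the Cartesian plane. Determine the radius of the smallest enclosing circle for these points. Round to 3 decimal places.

The minimum enclosing circle of a finite set is fixed by two of the points (as a diameter) or three (as a circumcircle).
The minimum enclosing circle is determined by three boundary points: A_2, A_3, A_5.
Their circumcentre is (51/14, 59/14) with r² = 3125/98.
The farthest remaining point A_1 is at distance² 2677/98 ≤ 3125/98.
r = √(3125/98) ≈ 5.647.

5.647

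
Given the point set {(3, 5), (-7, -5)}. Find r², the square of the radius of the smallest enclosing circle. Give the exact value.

The smallest circle enclosing two points has them as diameter endpoints.
Centre = midpoint = (-2, 0); r² = |(3, 5)−(-7, -5)|²/4 = 200/4 = 50.

50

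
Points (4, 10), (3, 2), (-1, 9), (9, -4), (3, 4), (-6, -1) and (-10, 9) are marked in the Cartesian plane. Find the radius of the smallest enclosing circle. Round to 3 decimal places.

11.511

A smallest enclosing disk is always determined by at most three of the input points on its boundary.
The farthest pair is (9, -4)–(-10, 9) with squared distance 530. The circle on this segment as diameter has centre (-0.5, 2.5) and r² = 530/4 = 132.5.
Check (4, 10): distance² to centre = 76.5 ≤ 132.5, so it lies inside.
All remaining points lie in this disk, and no smaller disk contains both endpoints, so this is the minimum enclosing circle.
r = √(132.5) ≈ 11.511.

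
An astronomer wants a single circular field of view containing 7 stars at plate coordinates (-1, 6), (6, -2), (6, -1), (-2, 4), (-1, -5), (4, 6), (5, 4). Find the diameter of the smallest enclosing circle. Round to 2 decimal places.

12.08

The minimum enclosing circle of a finite set is fixed by two of the points (as a diameter) or three (as a circumcircle).
The farthest pair is (-1, -5)–(4, 6) with squared distance 146. The circle on this segment as diameter has centre (1.5, 0.5) and r² = 146/4 = 36.5.
Check (-1, 6): distance² to centre = 36.5 ≤ 36.5, so it lies inside.
All remaining points lie in this disk, and no smaller disk contains both endpoints, so this is the minimum enclosing circle.
Diameter = 2r = 2√(36.5) ≈ 12.08.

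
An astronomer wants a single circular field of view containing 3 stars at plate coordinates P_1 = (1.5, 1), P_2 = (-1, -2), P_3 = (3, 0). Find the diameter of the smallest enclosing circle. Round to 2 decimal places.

Side lengths²: P_1P_2² = 15.25, P_1P_3² = 3.25, P_2P_3² = 20.
Since P_2P_3² = 20 ≥ 15.25 + 3.25 = 18.5, the angle opposite P_2P_3 is not acute, so the smallest enclosing circle has P_2P_3 as diameter.
Centre = midpoint of P_2P_3 = (1, -1), r² = 20/4 = 5.
Diameter = 2r = 2√5 ≈ 4.47.

4.47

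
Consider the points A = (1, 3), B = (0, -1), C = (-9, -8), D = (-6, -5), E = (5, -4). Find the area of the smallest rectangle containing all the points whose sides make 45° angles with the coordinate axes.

115.5

In coordinates u = x + y, v = x − y the rectangle is axis-aligned; the map (x,y)→(u,v) scales areas by 2.
u-values: 4, -1, -17, -11, 1; range = 4 − (-17) = 21.
v-values: -2, 1, -1, -1, 9; range = 9 − (-2) = 11.
Area = (21 × 11) / 2 = 115.5.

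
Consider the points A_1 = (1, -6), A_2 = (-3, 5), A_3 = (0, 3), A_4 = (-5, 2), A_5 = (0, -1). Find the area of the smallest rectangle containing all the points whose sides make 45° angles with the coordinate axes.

60

In coordinates u = x + y, v = x − y the rectangle is axis-aligned; the map (x,y)→(u,v) scales areas by 2.
u-values: -5, 2, 3, -3, -1; range = 3 − (-5) = 8.
v-values: 7, -8, -3, -7, 1; range = 7 − (-8) = 15.
Area = (8 × 15) / 2 = 60.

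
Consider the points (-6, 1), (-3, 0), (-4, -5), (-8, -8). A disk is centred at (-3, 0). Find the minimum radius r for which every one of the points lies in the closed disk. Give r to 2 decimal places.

The required radius is the distance from (-3, 0) to the farthest point.
Squared distances: 10, 0, 26, 89.
Maximum is 89, attained at (-8, -8).
r = √89 ≈ 9.43.

9.43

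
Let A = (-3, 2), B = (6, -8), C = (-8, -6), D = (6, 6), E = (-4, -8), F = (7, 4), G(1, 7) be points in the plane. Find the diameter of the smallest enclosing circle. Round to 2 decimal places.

18.63

The minimum enclosing circle is determined by three boundary points: B, C, D.
Their circumcentre is (-1/7, -1) with r² = 4250/49.
The farthest remaining point F is at distance² 3725/49 ≤ 4250/49.
Diameter = 2r = 2√(4250/49) ≈ 18.63.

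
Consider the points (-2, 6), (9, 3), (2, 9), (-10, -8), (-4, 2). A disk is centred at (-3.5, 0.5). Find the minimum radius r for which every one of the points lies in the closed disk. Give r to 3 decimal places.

The required radius is the distance from (-3.5, 0.5) to the farthest point.
Squared distances: 32.5, 162.5, 102.5, 114.5, 2.5.
Maximum is 162.5, attained at (9, 3).
r = √(162.5) ≈ 12.748.

12.748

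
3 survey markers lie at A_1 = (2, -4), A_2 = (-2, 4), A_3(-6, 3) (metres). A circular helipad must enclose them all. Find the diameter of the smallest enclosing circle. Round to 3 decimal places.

10.630

Side lengths²: A_1A_2² = 80, A_1A_3² = 113, A_2A_3² = 17.
Since A_1A_3² = 113 ≥ 80 + 17 = 97, the angle opposite A_1A_3 is not acute, so the smallest enclosing circle has A_1A_3 as diameter.
Centre = midpoint of A_1A_3 = (-2, -0.5), r² = 113/4 = 28.25.
Diameter = 2r = 2√(28.25) ≈ 10.630.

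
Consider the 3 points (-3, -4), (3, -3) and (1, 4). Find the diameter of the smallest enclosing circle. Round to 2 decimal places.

9.00

Call the three points A, B, C in the order given.
Side lengths²: AB² = 37, AC² = 80, BC² = 53.
Since AC² = 80 < 53 + 37 = 90, the triangle is acute, so the smallest enclosing circle is the circumcircle.
Circumcentre = (-6/11, -5/22), r² = 9805/484.
Diameter = 2r = 2√(9805/484) ≈ 9.00.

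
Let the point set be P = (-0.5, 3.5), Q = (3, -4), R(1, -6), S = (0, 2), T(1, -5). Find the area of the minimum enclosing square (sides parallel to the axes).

The bounding box has width 3.5 and height 9.5.
An axis-aligned square enclosing the set must have side ≥ max(width, height).
So the minimum side is max(3.5, 9.5) = 9.5.
Area = 9.5² = 90.25.

90.25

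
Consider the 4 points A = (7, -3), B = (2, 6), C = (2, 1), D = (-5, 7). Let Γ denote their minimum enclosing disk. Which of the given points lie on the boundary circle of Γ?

By Welzl's lemma the MEC is supported by two points (diametrically opposite) or three points (on a circumcircle).
The farthest pair is A–D with squared distance 244. The circle on this segment as diameter has centre (1, 2) and r² = 244/4 = 61.
Check B: distance² to centre = 17 ≤ 61, so it lies inside.
All remaining points lie in this disk, and no smaller disk contains both endpoints, so this is the minimum enclosing circle.
The points at distance exactly r from the centre are A, D — 2 points.

A, D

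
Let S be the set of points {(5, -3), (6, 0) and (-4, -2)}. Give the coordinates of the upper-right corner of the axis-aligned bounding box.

x-range [-4, 6], y-range [-3, 0].
The upper-right corner is (6, 0).

(6, 0)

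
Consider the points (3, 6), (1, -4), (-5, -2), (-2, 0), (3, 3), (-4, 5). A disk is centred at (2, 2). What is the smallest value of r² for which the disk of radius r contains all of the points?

65

The required radius is the distance from (2, 2) to the farthest point.
Squared distances: 17, 37, 65, 20, 2, 45.
Maximum is 65, attained at (-5, -2).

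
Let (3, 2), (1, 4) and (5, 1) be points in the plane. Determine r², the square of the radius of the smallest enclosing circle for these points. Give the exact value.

6.25

Call the three points A, B, C in the order given.
Side lengths²: AB² = 8, AC² = 5, BC² = 25.
Since BC² = 25 ≥ 8 + 5 = 13, the angle opposite BC is not acute, so the smallest enclosing circle has BC as diameter.
Centre = midpoint of BC = (3, 2.5), r² = 25/4 = 6.25.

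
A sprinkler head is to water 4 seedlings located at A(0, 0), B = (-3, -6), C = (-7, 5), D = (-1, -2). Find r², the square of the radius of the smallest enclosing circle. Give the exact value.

34.25

The farthest pair is B–C with squared distance 137. The circle on this segment as diameter has centre (-5, -0.5) and r² = 137/4 = 34.25.
Check A: distance² to centre = 25.25 ≤ 34.25, so it lies inside.
All remaining points lie in this disk, and no smaller disk contains both endpoints, so this is the minimum enclosing circle.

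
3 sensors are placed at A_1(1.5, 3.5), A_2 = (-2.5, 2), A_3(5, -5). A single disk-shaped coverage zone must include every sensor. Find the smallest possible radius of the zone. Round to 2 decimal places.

Side lengths²: A_1A_2² = 18.25, A_1A_3² = 84.5, A_2A_3² = 105.25.
Since A_2A_3² = 105.25 ≥ 84.5 + 18.25 = 102.75, the angle opposite A_2A_3 is not acute, so the smallest enclosing circle has A_2A_3 as diameter.
Centre = midpoint of A_2A_3 = (1.25, -1.5), r² = 105.25/4 = 26.3125.
r = √(26.3125) ≈ 5.13.

5.13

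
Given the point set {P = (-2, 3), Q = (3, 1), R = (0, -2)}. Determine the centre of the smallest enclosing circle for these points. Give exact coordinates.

Side lengths²: PQ² = 29, PR² = 29, QR² = 18.
Since PR² = 29 < 29 + 18 = 47, the triangle is acute, so the smallest enclosing circle is the circumcircle.
Circumcentre = (1/14, 13/14), r² = 841/98.
Centre = (1/14, 13/14).

(1/14, 13/14)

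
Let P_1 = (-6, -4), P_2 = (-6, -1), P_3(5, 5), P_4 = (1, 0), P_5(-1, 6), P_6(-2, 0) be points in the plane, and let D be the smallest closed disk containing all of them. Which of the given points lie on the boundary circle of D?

P_1, P_3

By Welzl's lemma the MEC is supported by two points (diametrically opposite) or three points (on a circumcircle).
The farthest pair is P_1–P_3 with squared distance 202. The circle on this segment as diameter has centre (-0.5, 0.5) and r² = 202/4 = 50.5.
Check P_2: distance² to centre = 32.5 ≤ 50.5, so it lies inside.
All remaining points lie in this disk, and no smaller disk contains both endpoints, so this is the minimum enclosing circle.
The points at distance exactly r from the centre are P_1, P_3 — 2 points.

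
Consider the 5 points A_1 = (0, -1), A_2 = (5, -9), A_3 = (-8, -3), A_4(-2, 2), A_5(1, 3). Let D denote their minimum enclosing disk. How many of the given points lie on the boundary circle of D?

3

By Welzl's lemma the MEC is supported by two points (diametrically opposite) or three points (on a circumcircle).
The minimum enclosing circle is determined by three boundary points: A_2, A_3, A_5.
Their circumcentre is (-15/22, -93/22) with r² = 13325/242.
The farthest remaining point A_4 is at distance² 9805/242 ≤ 13325/242.
The points at distance exactly r from the centre are A_2, A_3, A_5 — 3 points.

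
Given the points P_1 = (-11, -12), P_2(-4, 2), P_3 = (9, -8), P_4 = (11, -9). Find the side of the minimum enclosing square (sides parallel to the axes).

22

The bounding box has width 22 and height 14.
An axis-aligned square enclosing the set must have side ≥ max(width, height).
So the minimum side is max(22, 14) = 22.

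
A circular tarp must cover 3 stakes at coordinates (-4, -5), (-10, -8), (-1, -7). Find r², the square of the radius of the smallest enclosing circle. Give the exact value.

Call the three points A, B, C in the order given.
Side lengths²: AB² = 45, AC² = 13, BC² = 82.
Since BC² = 82 ≥ 45 + 13 = 58, the angle opposite BC is not acute, so the smallest enclosing circle has BC as diameter.
Centre = midpoint of BC = (-5.5, -7.5), r² = 82/4 = 20.5.

20.5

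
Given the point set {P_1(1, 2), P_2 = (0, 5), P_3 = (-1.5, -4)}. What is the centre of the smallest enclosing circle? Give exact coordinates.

(-0.75, 0.5)

Side lengths²: P_1P_2² = 10, P_1P_3² = 42.25, P_2P_3² = 83.25.
Since P_2P_3² = 83.25 ≥ 42.25 + 10 = 52.25, the angle opposite P_2P_3 is not acute, so the smallest enclosing circle has P_2P_3 as diameter.
Centre = midpoint of P_2P_3 = (-0.75, 0.5), r² = 83.25/4 = 20.8125.
Centre = (-0.75, 0.5).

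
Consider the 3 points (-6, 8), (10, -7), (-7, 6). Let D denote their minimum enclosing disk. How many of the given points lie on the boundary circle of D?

2

Call the three points A, B, C in the order given.
Side lengths²: AB² = 481, AC² = 5, BC² = 458.
Since AB² = 481 ≥ 458 + 5 = 463, the angle opposite AB is not acute, so the smallest enclosing circle has AB as diameter.
Centre = midpoint of AB = (2, 0.5), r² = 481/4 = 120.25.
The points at distance exactly r from the centre are (-6, 8), (10, -7) — 2 points.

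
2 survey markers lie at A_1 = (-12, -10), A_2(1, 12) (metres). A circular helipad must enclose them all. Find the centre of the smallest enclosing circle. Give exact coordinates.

The smallest circle enclosing two points has them as diameter endpoints.
Centre = midpoint = (-5.5, 1); r² = |A_1A_2|²/4 = 653/4 = 163.25.
Centre = (-5.5, 1).

(-5.5, 1)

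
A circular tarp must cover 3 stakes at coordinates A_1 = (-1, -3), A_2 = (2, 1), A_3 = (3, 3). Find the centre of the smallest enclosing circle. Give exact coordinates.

Side lengths²: A_1A_2² = 25, A_1A_3² = 52, A_2A_3² = 5.
Since A_1A_3² = 52 ≥ 25 + 5 = 30, the angle opposite A_1A_3 is not acute, so the smallest enclosing circle has A_1A_3 as diameter.
Centre = midpoint of A_1A_3 = (1, 0), r² = 52/4 = 13.
Centre = (1, 0).

(1, 0)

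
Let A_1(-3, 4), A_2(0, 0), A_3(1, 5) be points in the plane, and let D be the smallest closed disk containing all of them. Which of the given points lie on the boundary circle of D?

A_1, A_2, A_3

Side lengths²: A_1A_2² = 25, A_1A_3² = 17, A_2A_3² = 26.
Since A_2A_3² = 26 < 25 + 17 = 42, the triangle is acute, so the smallest enclosing circle is the circumcircle.
Circumcentre = (-21/38, 103/38), r² = 5525/722.
The points at distance exactly r from the centre are A_1, A_2, A_3 — 3 points.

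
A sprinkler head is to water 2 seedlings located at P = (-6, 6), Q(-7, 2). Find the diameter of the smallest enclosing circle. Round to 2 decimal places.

The smallest circle enclosing two points has them as diameter endpoints.
Centre = midpoint = (-6.5, 4); r² = |PQ|²/4 = 17/4 = 4.25.
Diameter = 2r = 2√(4.25) ≈ 4.12.

4.12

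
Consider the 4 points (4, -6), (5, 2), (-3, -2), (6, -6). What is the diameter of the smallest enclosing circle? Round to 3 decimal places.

A smallest enclosing disk is always determined by at most three of the input points on its boundary.
The minimum enclosing circle is determined by three boundary points: (5, 2), (-3, -2), (6, -6).
Their circumcentre is (75/34, -41/17) with r² = 31525/1156.
The farthest remaining point (4, -6) is at distance² 18605/1156 ≤ 31525/1156.
Diameter = 2r = 2√(31525/1156) ≈ 10.444.

10.444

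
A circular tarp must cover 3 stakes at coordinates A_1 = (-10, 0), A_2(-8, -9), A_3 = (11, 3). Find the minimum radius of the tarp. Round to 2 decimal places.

11.27

Side lengths²: A_1A_2² = 85, A_1A_3² = 450, A_2A_3² = 505.
Since A_2A_3² = 505 < 450 + 85 = 535, the triangle is acute, so the smallest enclosing circle is the circumcircle.
Circumcentre = (27/26, -59/26), r² = 42925/338.
r = √(42925/338) ≈ 11.27.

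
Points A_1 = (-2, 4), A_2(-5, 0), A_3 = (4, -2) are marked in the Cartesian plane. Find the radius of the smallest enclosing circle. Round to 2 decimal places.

Side lengths²: A_1A_2² = 25, A_1A_3² = 72, A_2A_3² = 85.
Since A_2A_3² = 85 < 72 + 25 = 97, the triangle is acute, so the smallest enclosing circle is the circumcircle.
Circumcentre = (-5/14, -5/14), r² = 2125/98.
r = √(2125/98) ≈ 4.66.

4.66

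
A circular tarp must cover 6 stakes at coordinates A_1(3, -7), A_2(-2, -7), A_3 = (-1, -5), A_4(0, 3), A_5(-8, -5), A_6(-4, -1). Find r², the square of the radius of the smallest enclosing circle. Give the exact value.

13625/338

The minimum enclosing circle is determined by three boundary points: A_1, A_4, A_5.
Their circumcentre is (-51/26, -79/26) with r² = 13625/338.
The farthest remaining point A_2 is at distance² 5305/338 ≤ 13625/338.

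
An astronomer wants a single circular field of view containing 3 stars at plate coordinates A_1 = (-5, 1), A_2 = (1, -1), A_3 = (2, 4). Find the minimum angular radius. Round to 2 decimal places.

Side lengths²: A_1A_2² = 40, A_1A_3² = 58, A_2A_3² = 26.
Since A_1A_3² = 58 < 40 + 26 = 66, the triangle is acute, so the smallest enclosing circle is the circumcircle.
Circumcentre = (-1.3125, 2.0625), r² = 14.7265625.
r = √(14.7265625) ≈ 3.84.

3.84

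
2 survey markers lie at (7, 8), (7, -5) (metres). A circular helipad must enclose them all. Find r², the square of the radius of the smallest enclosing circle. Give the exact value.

42.25

The smallest circle enclosing two points has them as diameter endpoints.
Centre = midpoint = (7, 1.5); r² = |(7, 8)−(7, -5)|²/4 = 169/4 = 42.25.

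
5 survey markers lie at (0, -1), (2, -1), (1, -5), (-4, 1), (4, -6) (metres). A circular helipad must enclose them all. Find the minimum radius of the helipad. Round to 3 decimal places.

By Welzl's lemma the MEC is supported by two points (diametrically opposite) or three points (on a circumcircle).
The farthest pair is (-4, 1)–(4, -6) with squared distance 113. The circle on this segment as diameter has centre (0, -2.5) and r² = 113/4 = 28.25.
Check (0, -1): distance² to centre = 2.25 ≤ 28.25, so it lies inside.
All remaining points lie in this disk, and no smaller disk contains both endpoints, so this is the minimum enclosing circle.
r = √(28.25) ≈ 5.315.

5.315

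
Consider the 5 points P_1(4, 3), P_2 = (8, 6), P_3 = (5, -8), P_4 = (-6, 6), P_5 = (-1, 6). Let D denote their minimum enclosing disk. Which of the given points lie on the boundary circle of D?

By Welzl's lemma the MEC is supported by two points (diametrically opposite) or three points (on a circumcircle).
The minimum enclosing circle is determined by three boundary points: P_2, P_3, P_4.
Their circumcentre is (1, 5/28) with r² = 64985/784.
The farthest remaining point P_5 is at distance² 29705/784 ≤ 64985/784.
The points at distance exactly r from the centre are P_2, P_3, P_4 — 3 points.

P_2, P_3, P_4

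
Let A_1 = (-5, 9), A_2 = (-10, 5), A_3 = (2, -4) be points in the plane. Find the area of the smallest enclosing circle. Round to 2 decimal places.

182.62

Side lengths²: A_1A_2² = 41, A_1A_3² = 218, A_2A_3² = 225.
Since A_2A_3² = 225 < 218 + 41 = 259, the triangle is acute, so the smallest enclosing circle is the circumcircle.
Circumcentre = (-197/62, 99/62), r² = 111725/1922.
Area = π·r² = π·111725/1922 ≈ 182.62.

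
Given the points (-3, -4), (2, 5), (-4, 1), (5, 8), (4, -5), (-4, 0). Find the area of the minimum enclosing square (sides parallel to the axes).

The bounding box has width 9 and height 13.
An axis-aligned square enclosing the set must have side ≥ max(width, height).
So the minimum side is max(9, 13) = 13.
Area = 13² = 169.

169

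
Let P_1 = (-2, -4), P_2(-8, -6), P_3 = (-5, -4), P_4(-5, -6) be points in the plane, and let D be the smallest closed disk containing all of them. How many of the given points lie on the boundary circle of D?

2

The farthest pair is P_1–P_2 with squared distance 40. The circle on this segment as diameter has centre (-5, -5) and r² = 40/4 = 10.
Check P_3: distance² to centre = 1 ≤ 10, so it lies inside.
All remaining points lie in this disk, and no smaller disk contains both endpoints, so this is the minimum enclosing circle.
The points at distance exactly r from the centre are P_1, P_2 — 2 points.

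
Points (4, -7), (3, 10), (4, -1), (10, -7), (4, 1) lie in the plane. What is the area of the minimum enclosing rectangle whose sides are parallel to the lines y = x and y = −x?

In coordinates u = x + y, v = x − y the rectangle is axis-aligned; the map (x,y)→(u,v) scales areas by 2.
u-values: -3, 13, 3, 3, 5; range = 13 − (-3) = 16.
v-values: 11, -7, 5, 17, 3; range = 17 − (-7) = 24.
Area = (16 × 24) / 2 = 192.

192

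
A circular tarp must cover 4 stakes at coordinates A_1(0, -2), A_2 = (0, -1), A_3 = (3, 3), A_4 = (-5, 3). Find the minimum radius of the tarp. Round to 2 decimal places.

By Welzl's lemma the MEC is supported by two points (diametrically opposite) or three points (on a circumcircle).
The minimum enclosing circle is determined by three boundary points: A_1, A_3, A_4.
Their circumcentre is (-1, 2) with r² = 17.
The farthest remaining point A_2 is at distance² 10 ≤ 17.
r = √17 ≈ 4.12.

4.12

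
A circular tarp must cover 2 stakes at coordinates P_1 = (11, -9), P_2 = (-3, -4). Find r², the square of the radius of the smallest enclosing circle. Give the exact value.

The smallest circle enclosing two points has them as diameter endpoints.
Centre = midpoint = (4, -6.5); r² = |P_1P_2|²/4 = 221/4 = 55.25.

55.25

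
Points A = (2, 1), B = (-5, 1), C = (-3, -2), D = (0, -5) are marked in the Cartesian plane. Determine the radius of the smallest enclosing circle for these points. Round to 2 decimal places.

A smallest enclosing disk is always determined by at most three of the input points on its boundary.
The minimum enclosing circle is determined by three boundary points: A, B, D.
Their circumcentre is (-1.5, -7/6) with r² = 305/18.
The farthest remaining point C is at distance² 53/18 ≤ 305/18.
r = √(305/18) ≈ 4.12.

4.12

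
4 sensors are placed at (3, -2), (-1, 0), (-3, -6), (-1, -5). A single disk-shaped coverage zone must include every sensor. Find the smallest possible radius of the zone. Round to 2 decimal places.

3.64

The minimum enclosing circle is determined by three boundary points: (3, -2), (-1, 0), (-3, -6).
Their circumcentre is (-2/7, -25/7) with r² = 650/49.
The farthest remaining point (-1, -5) is at distance² 125/49 ≤ 650/49.
r = √(650/49) ≈ 3.64.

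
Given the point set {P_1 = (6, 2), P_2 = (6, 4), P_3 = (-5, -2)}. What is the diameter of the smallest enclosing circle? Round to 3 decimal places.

Side lengths²: P_1P_2² = 4, P_1P_3² = 137, P_2P_3² = 157.
Since P_2P_3² = 157 ≥ 137 + 4 = 141, the angle opposite P_2P_3 is not acute, so the smallest enclosing circle has P_2P_3 as diameter.
Centre = midpoint of P_2P_3 = (0.5, 1), r² = 157/4 = 39.25.
Diameter = 2r = 2√(39.25) ≈ 12.530.

12.530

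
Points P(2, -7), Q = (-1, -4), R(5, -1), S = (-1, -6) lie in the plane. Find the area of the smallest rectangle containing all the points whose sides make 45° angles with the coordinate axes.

In coordinates u = x + y, v = x − y the rectangle is axis-aligned; the map (x,y)→(u,v) scales areas by 2.
u-values: -5, -5, 4, -7; range = 4 − (-7) = 11.
v-values: 9, 3, 6, 5; range = 9 − 3 = 6.
Area = (11 × 6) / 2 = 33.

33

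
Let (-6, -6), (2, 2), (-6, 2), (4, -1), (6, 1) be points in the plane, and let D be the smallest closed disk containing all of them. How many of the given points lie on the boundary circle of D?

3

By Welzl's lemma the MEC is supported by two points (diametrically opposite) or three points (on a circumcircle).
The minimum enclosing circle is determined by three boundary points: (-6, -6), (-6, 2), (6, 1).
Their circumcentre is (-7/24, -2) with r² = 27985/576.
The farthest remaining point (2, 2) is at distance² 12241/576 ≤ 27985/576.
The points at distance exactly r from the centre are (-6, -6), (-6, 2), (6, 1) — 3 points.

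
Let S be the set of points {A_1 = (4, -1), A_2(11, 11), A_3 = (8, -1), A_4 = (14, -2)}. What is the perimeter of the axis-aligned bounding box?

46

Width = max x − min x = 14 − 4 = 10.
Height = max y − min y = 11 − (-2) = 13.
Perimeter = 2(10 + 13) = 46.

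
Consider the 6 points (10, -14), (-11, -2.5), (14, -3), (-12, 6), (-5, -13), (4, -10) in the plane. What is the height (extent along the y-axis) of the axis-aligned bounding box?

20

max y = 6, min y = -14, so height = 20.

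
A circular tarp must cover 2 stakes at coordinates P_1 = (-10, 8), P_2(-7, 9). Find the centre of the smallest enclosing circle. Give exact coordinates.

The smallest circle enclosing two points has them as diameter endpoints.
Centre = midpoint = (-8.5, 8.5); r² = |P_1P_2|²/4 = 10/4 = 2.5.
Centre = (-8.5, 8.5).

(-8.5, 8.5)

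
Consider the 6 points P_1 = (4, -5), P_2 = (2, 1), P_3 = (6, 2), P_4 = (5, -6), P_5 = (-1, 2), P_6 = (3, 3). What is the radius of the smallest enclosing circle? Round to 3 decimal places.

5.039

The minimum enclosing circle is determined by three boundary points: P_3, P_4, P_5.
Their circumcentre is (2.5, -1.625) with r² = 25.390625.
The farthest remaining point P_6 is at distance² 21.640625 ≤ 25.390625.
r = √(25.390625) ≈ 5.039.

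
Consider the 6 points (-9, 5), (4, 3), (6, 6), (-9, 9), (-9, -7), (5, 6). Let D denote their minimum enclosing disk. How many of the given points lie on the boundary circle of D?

3

The minimum enclosing circle of a finite set is fixed by two of the points (as a diameter) or three (as a circumcircle).
The minimum enclosing circle is determined by three boundary points: (6, 6), (-9, 9), (-9, -7).
Their circumcentre is (-2.8, 1) with r² = 102.44.
The farthest remaining point (5, 6) is at distance² 85.84 ≤ 102.44.
The points at distance exactly r from the centre are (6, 6), (-9, 9), (-9, -7) — 3 points.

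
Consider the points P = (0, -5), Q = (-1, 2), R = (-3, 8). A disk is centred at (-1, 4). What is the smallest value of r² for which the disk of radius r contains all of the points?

82

The required radius is the distance from (-1, 4) to the farthest point.
Squared distances: 82, 4, 20.
Maximum is 82, attained at P.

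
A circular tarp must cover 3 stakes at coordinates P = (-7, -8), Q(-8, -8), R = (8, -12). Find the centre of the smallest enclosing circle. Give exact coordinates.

Side lengths²: PQ² = 1, PR² = 241, QR² = 272.
Since QR² = 272 ≥ 241 + 1 = 242, the angle opposite QR is not acute, so the smallest enclosing circle has QR as diameter.
Centre = midpoint of QR = (0, -10), r² = 272/4 = 68.
Centre = (0, -10).

(0, -10)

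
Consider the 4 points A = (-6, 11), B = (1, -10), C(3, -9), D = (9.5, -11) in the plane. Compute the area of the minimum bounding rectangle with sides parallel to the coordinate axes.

x ranges over [-6, 9.5], width 15.5.
y ranges over [-11, 11], height 22.
Area = 15.5 × 22 = 341.

341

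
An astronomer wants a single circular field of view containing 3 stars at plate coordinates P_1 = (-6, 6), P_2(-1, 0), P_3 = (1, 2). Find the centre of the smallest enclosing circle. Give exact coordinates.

Side lengths²: P_1P_2² = 61, P_1P_3² = 65, P_2P_3² = 8.
Since P_1P_3² = 65 < 61 + 8 = 69, the triangle is acute, so the smallest enclosing circle is the circumcircle.
Circumcentre = (-59/22, 81/22), r² = 3965/242.
Centre = (-59/22, 81/22).

(-59/22, 81/22)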